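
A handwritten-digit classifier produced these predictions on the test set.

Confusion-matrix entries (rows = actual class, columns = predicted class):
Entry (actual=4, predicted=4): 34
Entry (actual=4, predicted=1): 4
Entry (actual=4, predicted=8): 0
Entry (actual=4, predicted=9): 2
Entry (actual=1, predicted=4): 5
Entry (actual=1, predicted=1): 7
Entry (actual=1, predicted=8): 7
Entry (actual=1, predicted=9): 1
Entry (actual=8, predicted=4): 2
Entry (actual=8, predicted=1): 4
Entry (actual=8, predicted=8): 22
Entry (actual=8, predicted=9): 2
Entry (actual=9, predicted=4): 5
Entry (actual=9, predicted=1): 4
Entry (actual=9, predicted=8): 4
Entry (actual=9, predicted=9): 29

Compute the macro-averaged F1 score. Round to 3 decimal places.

Per-class F1 score (2·TP/(2·TP+FP+FN)):
  4: TP=34, FP=5+2+5=12, FN=4+0+2=6 → 68/86 = 0.7907
  1: TP=7, FP=4+4+4=12, FN=5+7+1=13 → 14/39 = 0.3590
  8: TP=22, FP=0+7+4=11, FN=2+4+2=8 → 44/63 = 0.6984
  9: TP=29, FP=2+1+2=5, FN=5+4+4=13 → 58/76 = 0.7632
Macro-F1 score = mean = (0.7907 + 0.3590 + 0.6984 + 0.7632) / 4 = 0.653

0.653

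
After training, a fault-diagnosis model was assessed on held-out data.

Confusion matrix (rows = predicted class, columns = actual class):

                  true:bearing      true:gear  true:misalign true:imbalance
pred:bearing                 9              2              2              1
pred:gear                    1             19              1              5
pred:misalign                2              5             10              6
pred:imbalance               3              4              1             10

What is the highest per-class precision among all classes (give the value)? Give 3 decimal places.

0.731

Per-class precision (TP/(TP+FP)):
  bearing: TP=9, FP=2+2+1=5 → 9/14 = 0.6429
  gear: TP=19, FP=1+1+5=7 → 19/26 = 0.7308
  misalign: TP=10, FP=2+5+6=13 → 10/23 = 0.4348
  imbalance: TP=10, FP=3+4+1=8 → 10/18 = 0.5556
Highest is class 'gear' with precision = 0.731.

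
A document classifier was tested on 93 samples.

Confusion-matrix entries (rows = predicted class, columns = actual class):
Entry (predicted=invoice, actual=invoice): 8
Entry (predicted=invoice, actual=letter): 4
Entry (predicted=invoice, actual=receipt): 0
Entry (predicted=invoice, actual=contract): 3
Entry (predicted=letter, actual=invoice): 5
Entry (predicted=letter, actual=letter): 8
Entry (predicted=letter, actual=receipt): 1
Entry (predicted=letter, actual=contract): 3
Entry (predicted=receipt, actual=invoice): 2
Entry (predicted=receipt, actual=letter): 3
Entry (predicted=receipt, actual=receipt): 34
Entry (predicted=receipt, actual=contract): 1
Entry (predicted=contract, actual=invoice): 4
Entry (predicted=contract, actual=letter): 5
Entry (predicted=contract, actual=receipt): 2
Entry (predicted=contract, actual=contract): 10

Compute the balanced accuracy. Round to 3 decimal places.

Balanced accuracy = mean of per-class recall.
  invoice: recall = 8/19 = 0.4211
  letter: recall = 8/20 = 0.4000
  receipt: recall = 34/37 = 0.9189
  contract: recall = 10/17 = 0.5882
Mean = (0.4211 + 0.4000 + 0.9189 + 0.5882) / 4 = 0.582

0.582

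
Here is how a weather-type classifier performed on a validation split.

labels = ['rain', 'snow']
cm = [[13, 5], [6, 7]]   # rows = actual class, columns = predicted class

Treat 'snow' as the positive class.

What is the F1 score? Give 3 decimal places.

0.560

Precision = TP/(TP+FP) = 7/12 = 0.5833
Recall = TP/(TP+FN) = 7/13 = 0.5385
F1 = 2·TP/(2·TP+FP+FN) = 14/25 = 0.560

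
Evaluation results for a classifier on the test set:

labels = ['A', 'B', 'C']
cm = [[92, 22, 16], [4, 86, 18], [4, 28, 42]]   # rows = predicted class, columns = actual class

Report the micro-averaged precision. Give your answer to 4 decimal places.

0.7051

Micro-averaging pools counts across classes: ΣTP=220, ΣFP=92, ΣFN=92.
Micro-precision = TP/(TP+FP) on pooled counts = 0.7051 (equals overall accuracy in single-label multiclass).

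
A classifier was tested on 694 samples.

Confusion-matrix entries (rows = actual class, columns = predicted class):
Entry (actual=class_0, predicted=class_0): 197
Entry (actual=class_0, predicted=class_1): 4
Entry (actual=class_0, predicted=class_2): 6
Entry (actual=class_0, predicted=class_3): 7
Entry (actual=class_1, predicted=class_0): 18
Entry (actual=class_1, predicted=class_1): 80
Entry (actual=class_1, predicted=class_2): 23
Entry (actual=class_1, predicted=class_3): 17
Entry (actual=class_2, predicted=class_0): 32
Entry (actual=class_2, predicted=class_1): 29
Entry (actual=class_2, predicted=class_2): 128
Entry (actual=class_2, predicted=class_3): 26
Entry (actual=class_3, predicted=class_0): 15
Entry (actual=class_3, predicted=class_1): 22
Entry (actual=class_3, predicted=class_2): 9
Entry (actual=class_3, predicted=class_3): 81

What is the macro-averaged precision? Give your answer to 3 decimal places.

0.683

Per-class precision (TP/(TP+FP)):
  class_0: TP=197, FP=18+32+15=65 → 197/262 = 0.7519
  class_1: TP=80, FP=4+29+22=55 → 80/135 = 0.5926
  class_2: TP=128, FP=6+23+9=38 → 128/166 = 0.7711
  class_3: TP=81, FP=7+17+26=50 → 81/131 = 0.6183
Macro-precision = mean = (0.7519 + 0.5926 + 0.7711 + 0.6183) / 4 = 0.683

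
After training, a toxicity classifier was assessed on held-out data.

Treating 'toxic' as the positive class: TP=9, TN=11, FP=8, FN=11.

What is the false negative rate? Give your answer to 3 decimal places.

FNR = FN/(FN+TP) = 11/(11+9) = 0.550

0.550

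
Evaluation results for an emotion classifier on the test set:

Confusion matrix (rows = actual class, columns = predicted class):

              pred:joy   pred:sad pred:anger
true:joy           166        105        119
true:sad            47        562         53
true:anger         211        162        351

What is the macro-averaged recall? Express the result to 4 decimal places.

Per-class recall (TP/(TP+FN)):
  joy: TP=166, FN=105+119=224 → 166/390 = 0.42564
  sad: TP=562, FN=47+53=100 → 562/662 = 0.84894
  anger: TP=351, FN=211+162=373 → 351/724 = 0.48481
Macro-recall = mean = (0.42564 + 0.84894 + 0.48481) / 3 = 0.5865

0.5865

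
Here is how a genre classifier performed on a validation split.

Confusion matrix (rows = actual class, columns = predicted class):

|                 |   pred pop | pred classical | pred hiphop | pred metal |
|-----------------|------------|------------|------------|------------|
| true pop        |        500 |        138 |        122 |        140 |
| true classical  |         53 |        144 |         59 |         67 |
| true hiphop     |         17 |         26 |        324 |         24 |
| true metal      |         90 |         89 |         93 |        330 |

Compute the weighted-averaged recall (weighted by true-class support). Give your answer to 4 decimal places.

0.5857

Per-class recall (TP/(TP+FN)):
  pop: TP=500, FN=138+122+140=400 → 500/900 = 0.55556
  classical: TP=144, FN=53+59+67=179 → 144/323 = 0.44582
  hiphop: TP=324, FN=17+26+24=67 → 324/391 = 0.82864
  metal: TP=330, FN=90+89+93=272 → 330/602 = 0.54817
Weighted-recall = Σ (supportᵢ/N)·recallᵢ with N=2216: (900/2216)·0.55556 + (323/2216)·0.44582 + (391/2216)·0.82864 + (602/2216)·0.54817 = 0.5857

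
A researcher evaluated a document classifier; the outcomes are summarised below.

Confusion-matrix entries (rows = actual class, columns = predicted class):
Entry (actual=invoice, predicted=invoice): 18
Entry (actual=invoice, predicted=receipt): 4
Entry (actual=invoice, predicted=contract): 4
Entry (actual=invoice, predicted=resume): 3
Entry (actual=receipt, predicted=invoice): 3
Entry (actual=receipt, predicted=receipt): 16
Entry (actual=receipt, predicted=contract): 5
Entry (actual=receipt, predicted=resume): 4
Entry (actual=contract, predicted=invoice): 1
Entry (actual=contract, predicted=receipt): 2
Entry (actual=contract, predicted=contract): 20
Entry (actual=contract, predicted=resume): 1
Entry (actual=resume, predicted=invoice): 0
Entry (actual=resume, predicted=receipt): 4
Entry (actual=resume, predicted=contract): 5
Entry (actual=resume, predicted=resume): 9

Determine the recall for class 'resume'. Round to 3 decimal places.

recall = TP/(TP+FN).
resume: TP=9, FN=0+4+5=9 → 9/18 = 0.5000

0.500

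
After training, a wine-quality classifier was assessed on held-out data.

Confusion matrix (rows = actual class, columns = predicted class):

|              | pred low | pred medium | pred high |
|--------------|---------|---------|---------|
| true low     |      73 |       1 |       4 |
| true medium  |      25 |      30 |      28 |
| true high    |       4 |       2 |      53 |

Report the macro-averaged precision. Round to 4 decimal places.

Per-class precision (TP/(TP+FP)):
  low: TP=73, FP=25+4=29 → 73/102 = 0.71569
  medium: TP=30, FP=1+2=3 → 30/33 = 0.90909
  high: TP=53, FP=4+28=32 → 53/85 = 0.62353
Macro-precision = mean = (0.71569 + 0.90909 + 0.62353) / 3 = 0.7494

0.7494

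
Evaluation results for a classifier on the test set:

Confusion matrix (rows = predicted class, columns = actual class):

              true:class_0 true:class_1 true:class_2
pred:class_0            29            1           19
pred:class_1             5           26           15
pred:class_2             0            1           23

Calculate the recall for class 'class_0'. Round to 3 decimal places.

0.853

One-vs-rest for 'class_0': TP = diagonal; FP = other classes predicted 'class_0'; FN = 'class_0' predicted as other.
recall = TP/(TP+FN).
class_0: TP=29, FN=5+0=5 → 29/34 = 0.8529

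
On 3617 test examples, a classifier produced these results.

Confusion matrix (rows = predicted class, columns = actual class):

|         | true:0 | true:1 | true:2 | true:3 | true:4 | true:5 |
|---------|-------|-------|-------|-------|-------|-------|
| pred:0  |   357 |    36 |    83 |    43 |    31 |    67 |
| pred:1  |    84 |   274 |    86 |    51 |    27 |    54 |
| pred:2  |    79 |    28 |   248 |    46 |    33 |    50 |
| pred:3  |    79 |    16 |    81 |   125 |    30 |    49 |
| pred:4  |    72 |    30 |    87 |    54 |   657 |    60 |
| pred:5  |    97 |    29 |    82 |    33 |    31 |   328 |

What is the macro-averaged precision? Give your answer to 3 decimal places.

0.521

Per-class precision (TP/(TP+FP)):
  0: TP=357, FP=36+83+43+31+67=260 → 357/617 = 0.5786
  1: TP=274, FP=84+86+51+27+54=302 → 274/576 = 0.4757
  2: TP=248, FP=79+28+46+33+50=236 → 248/484 = 0.5124
  3: TP=125, FP=79+16+81+30+49=255 → 125/380 = 0.3289
  4: TP=657, FP=72+30+87+54+60=303 → 657/960 = 0.6844
  5: TP=328, FP=97+29+82+33+31=272 → 328/600 = 0.5467
Macro-precision = mean = (0.5786 + 0.4757 + 0.5124 + 0.3289 + 0.6844 + 0.5467) / 6 = 0.521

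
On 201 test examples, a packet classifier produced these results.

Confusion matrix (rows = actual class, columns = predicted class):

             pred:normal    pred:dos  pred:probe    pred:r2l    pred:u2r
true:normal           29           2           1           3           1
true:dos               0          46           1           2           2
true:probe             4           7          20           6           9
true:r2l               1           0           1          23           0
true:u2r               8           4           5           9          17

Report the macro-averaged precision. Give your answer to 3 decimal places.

0.661

Per-class precision (TP/(TP+FP)):
  normal: TP=29, FP=0+4+1+8=13 → 29/42 = 0.6905
  dos: TP=46, FP=2+7+0+4=13 → 46/59 = 0.7797
  probe: TP=20, FP=1+1+1+5=8 → 20/28 = 0.7143
  r2l: TP=23, FP=3+2+6+9=20 → 23/43 = 0.5349
  u2r: TP=17, FP=1+2+9+0=12 → 17/29 = 0.5862
Macro-precision = mean = (0.6905 + 0.7797 + 0.7143 + 0.5349 + 0.5862) / 5 = 0.661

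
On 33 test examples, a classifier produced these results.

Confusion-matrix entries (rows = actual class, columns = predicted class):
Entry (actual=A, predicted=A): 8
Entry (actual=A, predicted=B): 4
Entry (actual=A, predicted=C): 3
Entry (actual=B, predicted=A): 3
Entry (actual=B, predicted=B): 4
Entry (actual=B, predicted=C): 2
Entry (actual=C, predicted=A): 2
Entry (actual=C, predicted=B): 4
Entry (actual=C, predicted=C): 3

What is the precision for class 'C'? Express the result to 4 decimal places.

Treat 'C' as positive and all other classes as negative.
precision = TP/(TP+FP).
C: TP=3, FP=3+2=5 → 3/8 = 0.37500

0.3750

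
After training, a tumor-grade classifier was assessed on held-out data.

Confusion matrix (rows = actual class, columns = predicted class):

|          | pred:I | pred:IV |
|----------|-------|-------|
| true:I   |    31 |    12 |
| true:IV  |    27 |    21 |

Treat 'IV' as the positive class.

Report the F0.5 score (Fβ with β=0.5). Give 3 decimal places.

Fβ = (1+β²)·TP / ((1+β²)·TP + β²·FN + FP), with β²=1/4
= 1.25·21 / (1.25·21 + 0.25·27 + 12) = 0.583

0.583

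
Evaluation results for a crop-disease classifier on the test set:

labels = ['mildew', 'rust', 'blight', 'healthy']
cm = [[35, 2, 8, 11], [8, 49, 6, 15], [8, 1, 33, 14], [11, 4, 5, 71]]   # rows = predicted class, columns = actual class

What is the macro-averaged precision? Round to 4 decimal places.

0.6557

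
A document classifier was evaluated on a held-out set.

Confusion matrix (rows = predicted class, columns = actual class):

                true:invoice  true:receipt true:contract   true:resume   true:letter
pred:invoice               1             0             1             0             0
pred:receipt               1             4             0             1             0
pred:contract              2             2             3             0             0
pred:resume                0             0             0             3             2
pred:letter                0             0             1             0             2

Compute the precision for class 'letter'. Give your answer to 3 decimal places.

Take TP from the diagonal, FP from the rest of the 'letter' prediction marginal, FN from the rest of the 'letter' actual marginal.
precision = TP/(TP+FP).
letter: TP=2, FP=0+0+1+0=1 → 2/3 = 0.6667

0.667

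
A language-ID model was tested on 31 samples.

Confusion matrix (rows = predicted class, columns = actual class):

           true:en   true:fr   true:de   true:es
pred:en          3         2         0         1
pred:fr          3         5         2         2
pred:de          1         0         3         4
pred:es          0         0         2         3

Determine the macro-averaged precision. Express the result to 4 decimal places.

0.4729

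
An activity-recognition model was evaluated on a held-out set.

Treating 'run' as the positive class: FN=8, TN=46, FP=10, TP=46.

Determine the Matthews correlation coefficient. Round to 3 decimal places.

0.673

MCC = (TP·TN − FP·FN) / √((TP+FP)(TP+FN)(TN+FP)(TN+FN))
Numerator = 46·46 − 10·8 = 2036
Denominator = √(56·54·56·54) = √9144576 = 3024.0000
MCC = 2036 / 3024.0000 = 0.673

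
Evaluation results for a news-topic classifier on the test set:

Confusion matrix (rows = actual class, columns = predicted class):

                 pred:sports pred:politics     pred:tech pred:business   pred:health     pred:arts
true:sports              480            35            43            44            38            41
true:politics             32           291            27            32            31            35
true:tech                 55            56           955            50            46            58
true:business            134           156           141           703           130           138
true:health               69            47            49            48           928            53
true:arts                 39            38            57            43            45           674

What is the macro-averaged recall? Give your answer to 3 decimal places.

Per-class recall (TP/(TP+FN)):
  sports: TP=480, FN=35+43+44+38+41=201 → 480/681 = 0.7048
  politics: TP=291, FN=32+27+32+31+35=157 → 291/448 = 0.6496
  tech: TP=955, FN=55+56+50+46+58=265 → 955/1220 = 0.7828
  business: TP=703, FN=134+156+141+130+138=699 → 703/1402 = 0.5014
  health: TP=928, FN=69+47+49+48+53=266 → 928/1194 = 0.7772
  arts: TP=674, FN=39+38+57+43+45=222 → 674/896 = 0.7522
Macro-recall = mean = (0.7048 + 0.6496 + 0.7828 + 0.5014 + 0.7772 + 0.7522) / 6 = 0.695

0.695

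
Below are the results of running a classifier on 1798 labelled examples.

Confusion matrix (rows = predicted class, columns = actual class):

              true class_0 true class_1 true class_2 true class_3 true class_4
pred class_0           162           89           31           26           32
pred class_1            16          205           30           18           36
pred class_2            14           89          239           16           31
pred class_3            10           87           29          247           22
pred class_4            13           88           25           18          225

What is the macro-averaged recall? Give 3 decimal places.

Per-class recall (TP/(TP+FN)):
  class_0: TP=162, FN=16+14+10+13=53 → 162/215 = 0.7535
  class_1: TP=205, FN=89+89+87+88=353 → 205/558 = 0.3674
  class_2: TP=239, FN=31+30+29+25=115 → 239/354 = 0.6751
  class_3: TP=247, FN=26+18+16+18=78 → 247/325 = 0.7600
  class_4: TP=225, FN=32+36+31+22=121 → 225/346 = 0.6503
Macro-recall = mean = (0.7535 + 0.3674 + 0.6751 + 0.7600 + 0.6503) / 5 = 0.641

0.641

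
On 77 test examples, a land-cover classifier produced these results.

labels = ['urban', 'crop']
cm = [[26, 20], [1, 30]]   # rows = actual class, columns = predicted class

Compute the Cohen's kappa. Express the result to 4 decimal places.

0.4845

Observed agreement pₒ = trace/N = 56/77 = 0.72727
Expected agreement pₑ = Σ (rowᵢ·colᵢ)/N² = (46·27 + 31·50)/77² = 0.47091
κ = (pₒ − pₑ)/(1 − pₑ) = (0.72727 − 0.47091)/(1 − 0.47091) = 0.4845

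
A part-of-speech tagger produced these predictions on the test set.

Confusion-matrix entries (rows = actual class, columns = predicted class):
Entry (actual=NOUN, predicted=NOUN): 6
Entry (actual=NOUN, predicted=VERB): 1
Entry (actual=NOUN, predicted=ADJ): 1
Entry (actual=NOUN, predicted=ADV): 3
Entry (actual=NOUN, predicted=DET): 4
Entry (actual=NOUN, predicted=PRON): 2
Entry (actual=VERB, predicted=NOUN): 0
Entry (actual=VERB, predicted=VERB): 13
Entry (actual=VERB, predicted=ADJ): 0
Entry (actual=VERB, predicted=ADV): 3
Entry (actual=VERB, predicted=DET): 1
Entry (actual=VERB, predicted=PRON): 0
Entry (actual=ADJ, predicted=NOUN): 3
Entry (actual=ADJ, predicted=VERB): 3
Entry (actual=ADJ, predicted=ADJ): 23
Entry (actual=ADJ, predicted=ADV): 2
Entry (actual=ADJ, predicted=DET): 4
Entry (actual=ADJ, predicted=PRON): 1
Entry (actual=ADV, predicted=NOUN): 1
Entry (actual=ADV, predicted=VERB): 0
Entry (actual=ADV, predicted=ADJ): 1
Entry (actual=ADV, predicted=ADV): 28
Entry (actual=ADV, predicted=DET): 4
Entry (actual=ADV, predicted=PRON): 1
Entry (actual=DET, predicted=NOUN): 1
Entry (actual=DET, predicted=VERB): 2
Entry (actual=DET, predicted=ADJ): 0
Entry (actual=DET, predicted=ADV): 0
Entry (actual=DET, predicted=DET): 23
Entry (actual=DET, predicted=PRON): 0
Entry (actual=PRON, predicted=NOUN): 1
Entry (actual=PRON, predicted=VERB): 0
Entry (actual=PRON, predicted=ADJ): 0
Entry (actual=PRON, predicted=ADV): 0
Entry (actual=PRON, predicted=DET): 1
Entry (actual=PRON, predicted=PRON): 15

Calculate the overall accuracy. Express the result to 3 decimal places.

Accuracy = trace / total = (6+13+23+28+23+15=108) / 148 = 108/148 = 0.730

0.730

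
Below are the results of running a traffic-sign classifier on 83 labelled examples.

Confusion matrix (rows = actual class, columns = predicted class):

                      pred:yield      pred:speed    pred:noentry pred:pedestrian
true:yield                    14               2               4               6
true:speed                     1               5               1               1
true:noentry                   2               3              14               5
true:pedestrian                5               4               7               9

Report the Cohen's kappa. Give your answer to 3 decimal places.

Observed agreement pₒ = trace/N = 42/83 = 0.5060
Expected agreement pₑ = Σ (rowᵢ·colᵢ)/N² = (26·22 + 8·14 + 24·26 + 25·21)/83² = 0.2661
κ = (pₒ − pₑ)/(1 − pₑ) = (0.5060 − 0.2661)/(1 − 0.2661) = 0.327

0.327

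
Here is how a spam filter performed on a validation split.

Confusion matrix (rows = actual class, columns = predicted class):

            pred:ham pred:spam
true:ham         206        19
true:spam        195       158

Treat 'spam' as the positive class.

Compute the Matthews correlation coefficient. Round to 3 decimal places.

0.384

MCC = (TP·TN − FP·FN) / √((TP+FP)(TP+FN)(TN+FP)(TN+FN))
Numerator = 158·206 − 19·195 = 28843
Denominator = √(177·353·225·401) = √5637348225 = 75082.2764
MCC = 28843 / 75082.2764 = 0.384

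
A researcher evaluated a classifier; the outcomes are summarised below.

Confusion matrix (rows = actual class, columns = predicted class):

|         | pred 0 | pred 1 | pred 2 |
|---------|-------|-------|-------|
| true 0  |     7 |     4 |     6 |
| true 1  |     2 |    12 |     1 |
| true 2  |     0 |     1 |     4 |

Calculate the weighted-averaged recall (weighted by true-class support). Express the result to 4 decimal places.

0.6216

Per-class recall (TP/(TP+FN)):
  0: TP=7, FN=4+6=10 → 7/17 = 0.41176
  1: TP=12, FN=2+1=3 → 12/15 = 0.80000
  2: TP=4, FN=0+1=1 → 4/5 = 0.80000
Weighted-recall = Σ (supportᵢ/N)·recallᵢ with N=37: (17/37)·0.41176 + (15/37)·0.80000 + (5/37)·0.80000 = 0.6216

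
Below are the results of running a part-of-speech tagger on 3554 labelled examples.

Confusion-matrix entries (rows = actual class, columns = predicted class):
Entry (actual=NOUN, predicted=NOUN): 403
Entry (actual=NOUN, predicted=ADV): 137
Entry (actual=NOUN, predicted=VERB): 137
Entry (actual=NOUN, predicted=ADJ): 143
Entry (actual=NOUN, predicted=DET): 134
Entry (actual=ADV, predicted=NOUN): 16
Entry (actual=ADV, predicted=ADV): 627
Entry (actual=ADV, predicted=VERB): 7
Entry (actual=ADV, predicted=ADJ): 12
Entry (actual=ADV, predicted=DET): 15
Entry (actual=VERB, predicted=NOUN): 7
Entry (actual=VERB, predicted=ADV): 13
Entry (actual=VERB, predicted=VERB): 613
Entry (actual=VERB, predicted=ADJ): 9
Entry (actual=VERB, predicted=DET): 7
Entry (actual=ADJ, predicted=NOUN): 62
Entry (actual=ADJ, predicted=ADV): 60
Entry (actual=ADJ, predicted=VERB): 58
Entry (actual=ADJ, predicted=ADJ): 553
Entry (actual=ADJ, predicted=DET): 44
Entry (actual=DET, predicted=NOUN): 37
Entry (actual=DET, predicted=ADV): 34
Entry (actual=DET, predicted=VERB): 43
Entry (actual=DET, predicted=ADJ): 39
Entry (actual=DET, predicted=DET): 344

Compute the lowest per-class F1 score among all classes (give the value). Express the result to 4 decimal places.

0.5450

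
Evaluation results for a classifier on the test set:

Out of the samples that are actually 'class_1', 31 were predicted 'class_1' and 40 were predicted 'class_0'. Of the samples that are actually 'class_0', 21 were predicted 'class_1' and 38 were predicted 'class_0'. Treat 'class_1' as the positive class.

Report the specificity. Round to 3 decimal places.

0.644

Specificity = TN/(TN+FP) = 38/(38+21) = 0.644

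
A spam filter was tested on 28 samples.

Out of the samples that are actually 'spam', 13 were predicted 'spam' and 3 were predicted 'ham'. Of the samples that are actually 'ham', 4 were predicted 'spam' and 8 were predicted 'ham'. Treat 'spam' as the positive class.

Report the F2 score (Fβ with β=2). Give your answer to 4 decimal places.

Fβ = (1+β²)·TP / ((1+β²)·TP + β²·FN + FP), with β²=4
= 5·13 / (5·13 + 4·3 + 4) = 0.8025

0.8025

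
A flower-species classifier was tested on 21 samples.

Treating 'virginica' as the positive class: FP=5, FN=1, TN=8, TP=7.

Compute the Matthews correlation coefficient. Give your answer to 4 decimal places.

MCC = (TP·TN − FP·FN) / √((TP+FP)(TP+FN)(TN+FP)(TN+FN))
Numerator = 7·8 − 5·1 = 51
Denominator = √(12·8·13·9) = √11232 = 105.9811
MCC = 51 / 105.9811 = 0.4812

0.4812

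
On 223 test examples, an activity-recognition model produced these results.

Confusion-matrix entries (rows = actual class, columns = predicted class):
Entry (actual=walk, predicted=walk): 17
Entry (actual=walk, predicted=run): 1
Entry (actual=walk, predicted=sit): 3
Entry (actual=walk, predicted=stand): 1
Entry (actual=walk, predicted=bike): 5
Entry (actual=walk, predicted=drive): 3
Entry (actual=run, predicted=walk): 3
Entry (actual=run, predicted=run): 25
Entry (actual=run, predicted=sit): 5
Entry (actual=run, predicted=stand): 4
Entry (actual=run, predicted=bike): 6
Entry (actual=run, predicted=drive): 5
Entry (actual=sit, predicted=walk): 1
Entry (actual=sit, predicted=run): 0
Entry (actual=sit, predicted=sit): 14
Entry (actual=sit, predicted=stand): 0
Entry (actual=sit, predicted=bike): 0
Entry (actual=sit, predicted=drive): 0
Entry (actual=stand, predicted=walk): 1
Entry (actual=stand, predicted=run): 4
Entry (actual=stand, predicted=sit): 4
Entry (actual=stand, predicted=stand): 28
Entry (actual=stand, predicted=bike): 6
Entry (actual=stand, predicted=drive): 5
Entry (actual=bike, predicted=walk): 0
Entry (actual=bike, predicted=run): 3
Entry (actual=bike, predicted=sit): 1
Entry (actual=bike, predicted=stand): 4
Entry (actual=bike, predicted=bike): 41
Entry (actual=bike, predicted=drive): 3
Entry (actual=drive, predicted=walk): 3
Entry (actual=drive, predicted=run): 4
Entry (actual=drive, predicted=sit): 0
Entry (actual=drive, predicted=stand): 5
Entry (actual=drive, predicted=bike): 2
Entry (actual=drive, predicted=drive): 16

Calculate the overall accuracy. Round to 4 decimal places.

Accuracy = trace / total = (17+25+14+28+41+16=141) / 223 = 141/223 = 0.6323

0.6323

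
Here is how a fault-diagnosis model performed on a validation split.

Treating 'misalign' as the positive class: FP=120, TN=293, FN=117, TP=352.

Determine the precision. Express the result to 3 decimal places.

Precision = TP/(TP+FP) = 352/(352+120) = 352/472 = 0.746

0.746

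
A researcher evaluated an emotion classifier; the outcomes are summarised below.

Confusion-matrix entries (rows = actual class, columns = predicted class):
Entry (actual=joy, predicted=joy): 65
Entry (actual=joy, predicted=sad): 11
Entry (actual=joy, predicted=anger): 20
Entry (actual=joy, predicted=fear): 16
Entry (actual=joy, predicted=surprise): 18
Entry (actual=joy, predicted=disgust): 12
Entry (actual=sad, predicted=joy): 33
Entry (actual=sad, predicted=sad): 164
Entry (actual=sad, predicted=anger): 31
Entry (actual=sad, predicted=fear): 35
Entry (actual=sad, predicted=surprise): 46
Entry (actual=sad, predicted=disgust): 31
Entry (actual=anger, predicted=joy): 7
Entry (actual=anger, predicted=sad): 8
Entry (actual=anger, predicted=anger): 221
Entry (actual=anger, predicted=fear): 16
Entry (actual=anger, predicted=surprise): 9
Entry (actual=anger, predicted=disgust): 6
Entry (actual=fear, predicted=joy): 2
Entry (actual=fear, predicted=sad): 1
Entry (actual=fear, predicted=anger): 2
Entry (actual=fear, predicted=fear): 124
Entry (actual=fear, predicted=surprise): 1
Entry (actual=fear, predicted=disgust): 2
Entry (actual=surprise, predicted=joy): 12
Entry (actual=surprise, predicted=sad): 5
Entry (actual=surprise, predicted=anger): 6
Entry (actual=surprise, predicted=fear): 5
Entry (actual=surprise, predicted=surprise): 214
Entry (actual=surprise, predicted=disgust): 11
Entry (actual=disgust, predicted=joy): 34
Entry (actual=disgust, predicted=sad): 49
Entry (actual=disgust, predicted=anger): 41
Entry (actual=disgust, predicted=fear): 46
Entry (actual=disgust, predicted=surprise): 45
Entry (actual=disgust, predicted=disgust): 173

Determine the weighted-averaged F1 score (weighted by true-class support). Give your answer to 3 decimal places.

Per-class F1 score (2·TP/(2·TP+FP+FN)):
  joy: TP=65, FP=33+7+2+12+34=88, FN=11+20+16+18+12=77 → 130/295 = 0.4407
  sad: TP=164, FP=11+8+1+5+49=74, FN=33+31+35+46+31=176 → 328/578 = 0.5675
  anger: TP=221, FP=20+31+2+6+41=100, FN=7+8+16+9+6=46 → 442/588 = 0.7517
  fear: TP=124, FP=16+35+16+5+46=118, FN=2+1+2+1+2=8 → 248/374 = 0.6631
  surprise: TP=214, FP=18+46+9+1+45=119, FN=12+5+6+5+11=39 → 428/586 = 0.7304
  disgust: TP=173, FP=12+31+6+2+11=62, FN=34+49+41+46+45=215 → 346/623 = 0.5554
Weighted-F1 score = Σ (supportᵢ/N)·F1 scoreᵢ with N=1522: (142/1522)·0.4407 + (340/1522)·0.5675 + (267/1522)·0.7517 + (132/1522)·0.6631 + (253/1522)·0.7304 + (388/1522)·0.5554 = 0.620

0.620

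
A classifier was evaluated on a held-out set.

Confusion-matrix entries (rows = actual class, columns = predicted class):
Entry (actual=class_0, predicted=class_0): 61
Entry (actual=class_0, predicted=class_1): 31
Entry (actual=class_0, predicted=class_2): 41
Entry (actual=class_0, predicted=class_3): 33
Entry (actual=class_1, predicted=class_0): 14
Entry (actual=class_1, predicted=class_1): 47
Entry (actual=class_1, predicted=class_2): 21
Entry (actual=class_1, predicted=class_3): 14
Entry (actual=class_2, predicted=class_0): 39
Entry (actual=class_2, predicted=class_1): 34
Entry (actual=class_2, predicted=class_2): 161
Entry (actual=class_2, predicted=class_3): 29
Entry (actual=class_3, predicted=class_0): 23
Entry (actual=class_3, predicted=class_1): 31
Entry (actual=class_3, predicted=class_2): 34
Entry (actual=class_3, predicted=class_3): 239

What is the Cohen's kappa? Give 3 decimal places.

Observed agreement pₒ = trace/N = 508/852 = 0.5962
Expected agreement pₑ = Σ (rowᵢ·colᵢ)/N² = (166·137 + 96·143 + 263·257 + 327·315)/852² = 0.2853
κ = (pₒ − pₑ)/(1 − pₑ) = (0.5962 − 0.2853)/(1 − 0.2853) = 0.435

0.435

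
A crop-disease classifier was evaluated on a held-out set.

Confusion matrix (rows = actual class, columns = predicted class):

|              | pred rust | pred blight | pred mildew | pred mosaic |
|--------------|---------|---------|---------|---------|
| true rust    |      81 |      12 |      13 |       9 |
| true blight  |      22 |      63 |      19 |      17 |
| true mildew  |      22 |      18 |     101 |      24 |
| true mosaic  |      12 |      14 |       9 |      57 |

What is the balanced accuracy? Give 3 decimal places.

0.614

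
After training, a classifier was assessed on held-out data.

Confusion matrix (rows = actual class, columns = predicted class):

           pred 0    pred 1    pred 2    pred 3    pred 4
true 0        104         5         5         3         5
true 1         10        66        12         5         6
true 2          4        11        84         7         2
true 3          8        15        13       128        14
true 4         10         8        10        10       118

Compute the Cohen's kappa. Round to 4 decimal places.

Observed agreement pₒ = trace/N = 500/663 = 0.75415
Expected agreement pₑ = Σ (rowᵢ·colᵢ)/N² = (122·136 + 99·105 + 108·124 + 178·153 + 156·145)/663² = 0.20528
κ = (pₒ − pₑ)/(1 − pₑ) = (0.75415 − 0.20528)/(1 − 0.20528) = 0.6906

0.6906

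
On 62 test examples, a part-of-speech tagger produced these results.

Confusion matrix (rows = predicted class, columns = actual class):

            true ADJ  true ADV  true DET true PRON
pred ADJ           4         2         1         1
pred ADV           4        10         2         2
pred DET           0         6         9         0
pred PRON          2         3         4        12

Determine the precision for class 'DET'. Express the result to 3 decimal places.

0.600

Treat 'DET' as positive and all other classes as negative.
precision = TP/(TP+FP).
DET: TP=9, FP=0+6+0=6 → 9/15 = 0.6000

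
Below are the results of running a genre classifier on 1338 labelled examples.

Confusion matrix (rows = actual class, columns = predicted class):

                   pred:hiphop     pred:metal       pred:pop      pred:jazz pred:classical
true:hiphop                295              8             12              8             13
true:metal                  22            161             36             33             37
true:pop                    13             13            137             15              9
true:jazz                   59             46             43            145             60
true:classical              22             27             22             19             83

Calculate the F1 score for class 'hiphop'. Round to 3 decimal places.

0.790

Treat 'hiphop' as positive and all other classes as negative.
F1 score = 2·TP/(2·TP+FP+FN).
hiphop: TP=295, FP=22+13+59+22=116, FN=8+12+8+13=41 → 590/747 = 0.7898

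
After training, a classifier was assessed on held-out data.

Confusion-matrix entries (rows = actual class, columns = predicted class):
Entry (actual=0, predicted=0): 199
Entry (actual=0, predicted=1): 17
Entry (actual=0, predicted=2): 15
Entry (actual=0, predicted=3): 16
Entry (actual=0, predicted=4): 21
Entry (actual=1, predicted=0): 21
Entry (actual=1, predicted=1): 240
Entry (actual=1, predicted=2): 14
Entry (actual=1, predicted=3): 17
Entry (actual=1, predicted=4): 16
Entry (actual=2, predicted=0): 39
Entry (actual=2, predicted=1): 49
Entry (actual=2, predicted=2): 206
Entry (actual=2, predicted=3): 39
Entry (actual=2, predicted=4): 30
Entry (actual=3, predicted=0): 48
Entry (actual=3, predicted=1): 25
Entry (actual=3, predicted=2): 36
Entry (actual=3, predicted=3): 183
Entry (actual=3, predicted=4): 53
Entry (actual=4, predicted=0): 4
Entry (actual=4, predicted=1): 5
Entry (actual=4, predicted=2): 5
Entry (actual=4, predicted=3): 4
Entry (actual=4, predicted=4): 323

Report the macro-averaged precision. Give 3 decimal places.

0.707

Per-class precision (TP/(TP+FP)):
  0: TP=199, FP=21+39+48+4=112 → 199/311 = 0.6399
  1: TP=240, FP=17+49+25+5=96 → 240/336 = 0.7143
  2: TP=206, FP=15+14+36+5=70 → 206/276 = 0.7464
  3: TP=183, FP=16+17+39+4=76 → 183/259 = 0.7066
  4: TP=323, FP=21+16+30+53=120 → 323/443 = 0.7291
Macro-precision = mean = (0.6399 + 0.7143 + 0.7464 + 0.7066 + 0.7291) / 5 = 0.707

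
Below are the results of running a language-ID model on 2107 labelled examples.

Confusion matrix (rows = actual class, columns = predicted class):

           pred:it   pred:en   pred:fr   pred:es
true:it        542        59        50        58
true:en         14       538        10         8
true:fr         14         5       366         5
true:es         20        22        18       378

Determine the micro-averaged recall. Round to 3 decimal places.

Micro-averaging pools counts across classes: ΣTP=1824, ΣFP=283, ΣFN=283.
Micro-recall = TP/(TP+FN) on pooled counts = 0.866 (equals overall accuracy in single-label multiclass).

0.866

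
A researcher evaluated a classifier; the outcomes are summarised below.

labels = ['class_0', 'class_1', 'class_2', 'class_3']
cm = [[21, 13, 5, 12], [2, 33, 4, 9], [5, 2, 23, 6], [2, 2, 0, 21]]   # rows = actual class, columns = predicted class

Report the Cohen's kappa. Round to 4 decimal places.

Observed agreement pₒ = trace/N = 98/160 = 0.61250
Expected agreement pₑ = Σ (rowᵢ·colᵢ)/N² = (51·30 + 48·50 + 36·32 + 25·48)/160² = 0.24539
κ = (pₒ − pₑ)/(1 − pₑ) = (0.61250 − 0.24539)/(1 − 0.24539) = 0.4865

0.4865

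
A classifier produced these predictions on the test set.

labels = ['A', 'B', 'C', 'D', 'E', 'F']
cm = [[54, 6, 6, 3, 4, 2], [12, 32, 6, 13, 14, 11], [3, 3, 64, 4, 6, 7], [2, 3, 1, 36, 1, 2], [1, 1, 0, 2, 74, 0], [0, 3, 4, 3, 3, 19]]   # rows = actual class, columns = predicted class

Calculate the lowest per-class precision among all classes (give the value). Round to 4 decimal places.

0.4634

Per-class precision (TP/(TP+FP)):
  A: TP=54, FP=12+3+2+1+0=18 → 54/72 = 0.75000
  B: TP=32, FP=6+3+3+1+3=16 → 32/48 = 0.66667
  C: TP=64, FP=6+6+1+0+4=17 → 64/81 = 0.79012
  D: TP=36, FP=3+13+4+2+3=25 → 36/61 = 0.59016
  E: TP=74, FP=4+14+6+1+3=28 → 74/102 = 0.72549
  F: TP=19, FP=2+11+7+2+0=22 → 19/41 = 0.46341
Lowest is class 'F' with precision = 0.4634.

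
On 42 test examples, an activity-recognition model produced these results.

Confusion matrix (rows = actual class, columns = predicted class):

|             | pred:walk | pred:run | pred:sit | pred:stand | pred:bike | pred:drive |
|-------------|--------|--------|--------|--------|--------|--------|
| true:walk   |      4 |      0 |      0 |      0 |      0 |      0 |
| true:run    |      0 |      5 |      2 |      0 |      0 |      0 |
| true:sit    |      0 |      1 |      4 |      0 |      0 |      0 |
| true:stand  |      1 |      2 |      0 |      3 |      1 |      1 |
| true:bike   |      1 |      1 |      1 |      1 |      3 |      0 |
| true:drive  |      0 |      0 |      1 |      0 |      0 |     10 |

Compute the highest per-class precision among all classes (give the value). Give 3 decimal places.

0.909

Per-class precision (TP/(TP+FP)):
  walk: TP=4, FP=0+0+1+1+0=2 → 4/6 = 0.6667
  run: TP=5, FP=0+1+2+1+0=4 → 5/9 = 0.5556
  sit: TP=4, FP=0+2+0+1+1=4 → 4/8 = 0.5000
  stand: TP=3, FP=0+0+0+1+0=1 → 3/4 = 0.7500
  bike: TP=3, FP=0+0+0+1+0=1 → 3/4 = 0.7500
  drive: TP=10, FP=0+0+0+1+0=1 → 10/11 = 0.9091
Highest is class 'drive' with precision = 0.909.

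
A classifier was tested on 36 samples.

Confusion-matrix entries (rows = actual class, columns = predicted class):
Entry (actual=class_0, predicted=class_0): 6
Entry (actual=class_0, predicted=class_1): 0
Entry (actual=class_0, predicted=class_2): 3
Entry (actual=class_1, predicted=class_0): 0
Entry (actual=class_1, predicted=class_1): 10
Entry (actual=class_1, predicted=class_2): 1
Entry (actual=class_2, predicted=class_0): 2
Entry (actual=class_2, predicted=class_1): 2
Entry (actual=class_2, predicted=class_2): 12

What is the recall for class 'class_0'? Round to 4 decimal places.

One-vs-rest for 'class_0': TP = diagonal; FP = other classes predicted 'class_0'; FN = 'class_0' predicted as other.
recall = TP/(TP+FN).
class_0: TP=6, FN=0+3=3 → 6/9 = 0.66667

0.6667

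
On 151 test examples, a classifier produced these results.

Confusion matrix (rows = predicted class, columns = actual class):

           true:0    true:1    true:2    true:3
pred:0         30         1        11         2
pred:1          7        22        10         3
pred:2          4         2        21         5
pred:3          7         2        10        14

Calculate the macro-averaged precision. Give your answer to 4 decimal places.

0.5715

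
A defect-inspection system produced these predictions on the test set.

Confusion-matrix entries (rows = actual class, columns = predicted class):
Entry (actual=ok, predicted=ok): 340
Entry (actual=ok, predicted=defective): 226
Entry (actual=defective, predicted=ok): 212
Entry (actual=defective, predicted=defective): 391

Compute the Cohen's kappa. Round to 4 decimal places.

0.2493

Observed agreement pₒ = trace/N = 731/1169 = 0.62532
Expected agreement pₑ = Σ (rowᵢ·colᵢ)/N² = (566·552 + 603·617)/1169² = 0.50088
κ = (pₒ − pₑ)/(1 − pₑ) = (0.62532 − 0.50088)/(1 − 0.50088) = 0.2493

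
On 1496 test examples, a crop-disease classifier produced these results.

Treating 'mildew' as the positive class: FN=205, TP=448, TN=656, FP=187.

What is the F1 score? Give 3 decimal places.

Precision = TP/(TP+FP) = 448/635 = 0.7055
Recall = TP/(TP+FN) = 448/653 = 0.6861
F1 = 2·TP/(2·TP+FP+FN) = 896/1288 = 0.696

0.696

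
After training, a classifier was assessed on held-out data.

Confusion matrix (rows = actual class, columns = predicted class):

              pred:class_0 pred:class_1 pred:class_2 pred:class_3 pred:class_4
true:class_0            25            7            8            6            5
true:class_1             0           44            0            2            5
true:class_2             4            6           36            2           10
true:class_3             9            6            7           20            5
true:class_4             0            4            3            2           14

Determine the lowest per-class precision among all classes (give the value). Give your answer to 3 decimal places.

Per-class precision (TP/(TP+FP)):
  class_0: TP=25, FP=0+4+9+0=13 → 25/38 = 0.6579
  class_1: TP=44, FP=7+6+6+4=23 → 44/67 = 0.6567
  class_2: TP=36, FP=8+0+7+3=18 → 36/54 = 0.6667
  class_3: TP=20, FP=6+2+2+2=12 → 20/32 = 0.6250
  class_4: TP=14, FP=5+5+10+5=25 → 14/39 = 0.3590
Lowest is class 'class_4' with precision = 0.359.

0.359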